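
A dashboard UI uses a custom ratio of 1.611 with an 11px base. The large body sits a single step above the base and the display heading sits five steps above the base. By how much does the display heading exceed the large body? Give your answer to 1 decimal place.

Step 1: 11.0 × 1.611 = 17.721px
Step 5: 11.0 × 1.611⁵ = 119.363px
Difference: 119.363 − 17.721 = 101.642px

101.6px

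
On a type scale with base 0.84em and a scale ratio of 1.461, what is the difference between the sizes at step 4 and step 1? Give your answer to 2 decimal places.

Step 1: 0.84 × 1.461 = 1.2272em
Step 4: 0.84 × 1.461⁴ = 3.8272em
Difference: 3.8272 − 1.2272 = 2.6000em

2.60em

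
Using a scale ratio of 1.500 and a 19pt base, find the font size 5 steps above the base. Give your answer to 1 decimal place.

144.3pt

19.0 × 1.500⁵ = 19.0 × 7.59375 ≈ 144.28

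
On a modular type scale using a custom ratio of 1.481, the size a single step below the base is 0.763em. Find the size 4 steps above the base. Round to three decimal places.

Moving from step -1 to step +4 is 5 steps up, so multiply by r⁵.
0.763 × 1.481⁵ = 0.763 × 7.12484 ≈ 5.436

5.436em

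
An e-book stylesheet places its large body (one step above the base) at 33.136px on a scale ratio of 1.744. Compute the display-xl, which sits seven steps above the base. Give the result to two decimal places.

932.35px

33.136 × 1.744⁶ = 33.136 × 28.13707 ≈ 932.350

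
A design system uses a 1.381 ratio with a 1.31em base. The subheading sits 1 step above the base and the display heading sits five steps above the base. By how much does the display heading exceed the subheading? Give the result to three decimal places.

4.771em

Step 1: 1.31 × 1.381 = 1.80911em
Step 5: 1.31 × 1.381⁵ = 6.58021em
Difference: 6.58021 − 1.80911 = 4.77110em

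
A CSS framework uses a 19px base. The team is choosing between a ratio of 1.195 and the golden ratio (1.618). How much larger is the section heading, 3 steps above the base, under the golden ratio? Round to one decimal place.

48.1px

At 1.195: 19.0 × 1.195³ = 32.423px
Golden ratio: 19.0 × 1.618³ = 80.480px
Difference: 80.480 − 32.423 = 48.057px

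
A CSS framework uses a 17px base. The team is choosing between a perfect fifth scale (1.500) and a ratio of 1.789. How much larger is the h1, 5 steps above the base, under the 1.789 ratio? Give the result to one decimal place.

Perfect fifth: 17.0 × 1.500⁵ = 129.094px
At 1.789: 17.0 × 1.789⁵ = 311.531px
Difference: 311.531 − 129.094 = 182.437px

182.4px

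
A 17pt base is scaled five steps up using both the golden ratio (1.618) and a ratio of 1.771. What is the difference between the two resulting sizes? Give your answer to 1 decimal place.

107.7pt

Golden ratio: 17.0 × 1.618⁵ = 188.513pt
At 1.771: 17.0 × 1.771⁵ = 296.170pt
Difference: 296.170 − 188.513 = 107.657pt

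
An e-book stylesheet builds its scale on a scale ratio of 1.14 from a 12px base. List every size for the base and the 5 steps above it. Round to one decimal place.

Step 0: 12px
Step 1: 12.0 × 1.14 = 13.7
Step 2: 12.0 × 1.14² = 15.6
Step 3: 12.0 × 1.14³ = 17.8
Step 4: 12.0 × 1.14⁴ = 20.3
Step 5: 12.0 × 1.14⁵ = 23.1

12.0px, 13.7px, 15.6px, 17.8px, 20.3px, 23.1px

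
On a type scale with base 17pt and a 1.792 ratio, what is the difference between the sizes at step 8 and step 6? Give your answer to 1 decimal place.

1244.9pt

Step 6: 17.0 × 1.792⁶ = 562.959pt
Step 8: 17.0 × 1.792⁸ = 1807.811pt
Difference: 1807.811 − 562.959 = 1244.852pt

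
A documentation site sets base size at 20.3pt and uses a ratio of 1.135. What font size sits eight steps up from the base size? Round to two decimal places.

55.91pt

20.3 × 1.135⁸ = 20.3 × 2.75402 ≈ 55.91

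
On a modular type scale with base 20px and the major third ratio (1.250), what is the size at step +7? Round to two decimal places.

20.0 × 1.250⁷ = 20.0 × 4.76837 ≈ 95.37

95.37px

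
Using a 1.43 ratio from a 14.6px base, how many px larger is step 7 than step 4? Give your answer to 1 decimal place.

Step 4: 14.6 × 1.43⁴ = 61.052px
Step 7: 14.6 × 1.43⁷ = 178.527px
Difference: 178.527 − 61.052 = 117.475px

117.5px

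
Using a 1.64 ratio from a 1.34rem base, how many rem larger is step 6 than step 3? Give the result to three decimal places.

Step 3: 1.34 × 1.64³ = 5.91066rem
Step 6: 1.34 × 1.64⁶ = 26.07161rem
Difference: 26.07161 − 5.91066 = 20.16095rem

20.161rem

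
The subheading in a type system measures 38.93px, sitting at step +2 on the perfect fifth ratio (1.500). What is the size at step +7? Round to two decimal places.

295.62px

38.93 × 1.500⁵ = 38.93 × 7.59375 ≈ 295.625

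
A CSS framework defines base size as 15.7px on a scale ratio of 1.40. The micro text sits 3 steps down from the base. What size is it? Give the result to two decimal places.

15.7 ÷ 1.40³ = 15.7 ÷ 2.74400 ≈ 5.72

5.72px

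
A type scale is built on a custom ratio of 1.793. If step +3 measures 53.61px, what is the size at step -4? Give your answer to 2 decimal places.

0.90px

53.61 ÷ 1.793⁷ = 53.61 ÷ 59.57472 ≈ 0.900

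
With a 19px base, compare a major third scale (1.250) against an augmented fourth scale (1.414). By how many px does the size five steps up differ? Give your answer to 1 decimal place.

49.4px

Major third: 19.0 × 1.250⁵ = 57.983px
Augmented fourth: 19.0 × 1.414⁵ = 107.399px
Difference: 107.399 − 57.983 = 49.416px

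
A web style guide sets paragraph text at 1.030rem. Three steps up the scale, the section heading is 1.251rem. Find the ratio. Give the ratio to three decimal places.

The ratio satisfies 1.030 × r³ = 1.251, so r = (1.251 / 1.030)^(1/3).
r = 1.2146^(1/3) ≈ 1.0669

1.067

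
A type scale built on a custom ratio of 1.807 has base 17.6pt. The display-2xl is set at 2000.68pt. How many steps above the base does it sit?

1.807ⁿ = 2000.68 / 17.6 = 113.6750
n = ln(113.6750) / ln(1.807) = 4.7333 / 0.5917 ≈ 8.00

8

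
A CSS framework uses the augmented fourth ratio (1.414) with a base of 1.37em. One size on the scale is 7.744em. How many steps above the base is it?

5

1.414ⁿ = 7.744 / 1.37 = 5.6526
n = ln(5.6526) / ln(1.414) = 1.7321 / 0.3464 ≈ 5.00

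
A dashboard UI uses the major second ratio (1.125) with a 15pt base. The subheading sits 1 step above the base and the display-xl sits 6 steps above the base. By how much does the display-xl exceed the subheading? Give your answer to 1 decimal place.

Step 1: 15.0 × 1.125 = 16.875pt
Step 6: 15.0 × 1.125⁶ = 30.409pt
Difference: 30.409 − 16.875 = 13.534pt

13.5pt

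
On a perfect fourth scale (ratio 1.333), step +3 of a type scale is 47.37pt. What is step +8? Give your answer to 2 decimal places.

199.37pt

Moving from step +3 to step +8 is 5 steps up, so multiply by r⁵.
47.37 × 1.333⁵ = 47.37 × 4.20873 ≈ 199.367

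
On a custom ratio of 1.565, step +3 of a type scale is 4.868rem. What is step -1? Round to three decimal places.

0.812rem

The gap is -1 − (3) = -4 steps, so the factor is 1.565^-4.
4.868 ÷ 1.565⁴ = 4.868 ÷ 5.99870 ≈ 0.812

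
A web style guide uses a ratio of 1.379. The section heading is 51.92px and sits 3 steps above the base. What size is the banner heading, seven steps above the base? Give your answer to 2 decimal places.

187.76px

51.92 × 1.379⁴ = 51.92 × 3.61624 ≈ 187.755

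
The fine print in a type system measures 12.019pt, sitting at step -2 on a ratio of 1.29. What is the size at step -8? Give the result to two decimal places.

2.61pt

Moving from step -2 to step -8 is 6 steps down, so divide by r⁶.
12.019 ÷ 1.29⁶ = 12.019 ÷ 4.60827 ≈ 2.608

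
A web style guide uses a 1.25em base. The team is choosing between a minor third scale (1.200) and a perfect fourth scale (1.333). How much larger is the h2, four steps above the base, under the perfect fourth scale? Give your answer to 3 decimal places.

1.355em

Minor third: 1.25 × 1.200⁴ = 2.59200em
Perfect fourth: 1.25 × 1.333⁴ = 3.94667em
Difference: 3.94667 − 2.59200 = 1.35467em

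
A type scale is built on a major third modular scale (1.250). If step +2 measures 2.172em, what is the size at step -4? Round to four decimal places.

2.172 ÷ 1.250⁶ = 2.172 ÷ 3.81470 ≈ 0.5694

0.5694em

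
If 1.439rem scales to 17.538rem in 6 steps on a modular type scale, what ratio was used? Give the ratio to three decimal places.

r⁶ = 17.538 / 1.439, so r = (17.538/1.439)^(1/6).
r = 12.1876^(1/6) ≈ 1.5170

1.517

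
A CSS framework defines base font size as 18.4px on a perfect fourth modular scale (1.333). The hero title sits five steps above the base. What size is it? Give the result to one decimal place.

77.4px

18.4 × 1.333⁵ = 18.4 × 4.20873 ≈ 77.44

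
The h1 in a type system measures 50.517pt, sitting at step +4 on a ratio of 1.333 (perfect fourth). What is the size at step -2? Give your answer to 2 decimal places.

50.517 ÷ 1.333⁶ = 50.517 ÷ 5.61023 ≈ 9.004

9.00pt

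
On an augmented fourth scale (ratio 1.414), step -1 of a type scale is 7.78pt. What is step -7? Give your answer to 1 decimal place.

7.78 ÷ 1.414⁶ = 7.78 ÷ 7.99275 ≈ 0.973

1.0pt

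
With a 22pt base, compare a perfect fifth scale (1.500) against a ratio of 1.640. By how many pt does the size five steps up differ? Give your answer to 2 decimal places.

Perfect fifth: 22.0 × 1.500⁵ = 167.0625pt
At 1.640: 22.0 × 1.640⁵ = 261.0008pt
Difference: 261.0008 − 167.0625 = 93.9383pt

93.94pt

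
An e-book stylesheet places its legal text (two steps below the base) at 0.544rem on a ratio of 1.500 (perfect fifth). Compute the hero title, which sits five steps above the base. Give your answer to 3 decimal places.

9.295rem

Moving from step -2 to step +5 is 7 steps up, so multiply by r⁷.
0.544 × 1.500⁷ = 0.544 × 17.08594 ≈ 9.295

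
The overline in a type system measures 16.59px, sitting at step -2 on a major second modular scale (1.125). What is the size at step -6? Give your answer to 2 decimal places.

10.36px

Moving from step -2 to step -6 is 4 steps down, so divide by r⁴.
16.59 ÷ 1.125⁴ = 16.59 ÷ 1.60181 ≈ 10.357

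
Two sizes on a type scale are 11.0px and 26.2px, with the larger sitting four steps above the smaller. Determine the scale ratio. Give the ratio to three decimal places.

The ratio satisfies 11.0 × r⁴ = 26.2, so r = (26.2 / 11.0)^(1/4).
r = 2.3818^(1/4) ≈ 1.2423

1.242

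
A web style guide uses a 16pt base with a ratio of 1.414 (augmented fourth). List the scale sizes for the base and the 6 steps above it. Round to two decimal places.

16.00pt, 22.62pt, 31.99pt, 45.23pt, 63.96pt, 90.44pt, 127.88pt

Step 0: 16pt
Step 1: 16.0 × 1.414 = 22.62
Step 2: 16.0 × 1.414² = 31.99
Step 3: 16.0 × 1.414³ = 45.23
Step 4: 16.0 × 1.414⁴ = 63.96
Step 5: 16.0 × 1.414⁵ = 90.44
Step 6: 16.0 × 1.414⁶ = 127.88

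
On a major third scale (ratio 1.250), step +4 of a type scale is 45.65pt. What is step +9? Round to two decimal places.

139.31pt

The gap is 9 − (4) = 5 steps, so the factor is 1.250^5.
45.65 × 1.250⁵ = 45.65 × 3.05176 ≈ 139.313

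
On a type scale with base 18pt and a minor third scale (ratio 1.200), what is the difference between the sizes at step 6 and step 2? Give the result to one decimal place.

27.8pt

Step 2: 18.0 × 1.200² = 25.920pt
Step 6: 18.0 × 1.200⁶ = 53.748pt
Difference: 53.748 − 25.920 = 27.828pt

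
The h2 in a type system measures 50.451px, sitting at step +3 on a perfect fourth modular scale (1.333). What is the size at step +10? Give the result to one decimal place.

377.3px

50.451 × 1.333⁷ = 50.451 × 7.47844 ≈ 377.295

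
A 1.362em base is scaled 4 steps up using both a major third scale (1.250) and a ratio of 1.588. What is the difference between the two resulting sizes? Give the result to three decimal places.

5.336em

Major third: 1.362 × 1.250⁴ = 3.32520em
At 1.588: 1.362 × 1.588⁴ = 8.66122em
Difference: 8.66122 − 3.32520 = 5.33602em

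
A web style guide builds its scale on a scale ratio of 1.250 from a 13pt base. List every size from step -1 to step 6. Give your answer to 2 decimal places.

10.40pt, 13.00pt, 16.25pt, 20.31pt, 25.39pt, 31.74pt, 39.67pt, 49.59pt

Step -1: 13.0 ÷ 1.250 = 10.40
Step 0: 13pt
Step 1: 13.0 × 1.250 = 16.25
Step 2: 13.0 × 1.250² = 20.31
Step 3: 13.0 × 1.250³ = 25.39
Step 4: 13.0 × 1.250⁴ = 31.74
Step 5: 13.0 × 1.250⁵ = 39.67
Step 6: 13.0 × 1.250⁶ = 49.59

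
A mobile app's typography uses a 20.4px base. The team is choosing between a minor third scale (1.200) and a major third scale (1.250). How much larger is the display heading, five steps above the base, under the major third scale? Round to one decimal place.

11.5px

Minor third: 20.4 × 1.200⁵ = 50.762px
Major third: 20.4 × 1.250⁵ = 62.256px
Difference: 62.256 − 50.762 = 11.494px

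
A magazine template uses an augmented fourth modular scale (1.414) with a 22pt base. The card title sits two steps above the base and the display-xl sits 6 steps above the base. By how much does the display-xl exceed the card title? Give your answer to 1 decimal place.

Step 2: 22.0 × 1.414² = 43.987pt
Step 6: 22.0 × 1.414⁶ = 175.841pt
Difference: 175.841 − 43.987 = 131.854pt

131.9pt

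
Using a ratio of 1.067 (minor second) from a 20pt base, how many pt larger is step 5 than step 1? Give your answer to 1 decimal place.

6.3pt

Step 1: 20.0 × 1.067 = 21.340pt
Step 5: 20.0 × 1.067⁵ = 27.660pt
Difference: 27.660 − 21.340 = 6.320pt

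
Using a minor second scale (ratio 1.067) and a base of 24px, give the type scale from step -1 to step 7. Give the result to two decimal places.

Step -1: 24.0 ÷ 1.067 = 22.49
Step 0: 24px
Step 1: 24.0 × 1.067 = 25.61
Step 2: 24.0 × 1.067² = 27.32
Step 3: 24.0 × 1.067³ = 29.15
Step 4: 24.0 × 1.067⁴ = 31.11
Step 5: 24.0 × 1.067⁵ = 33.19
Step 6: 24.0 × 1.067⁶ = 35.42
Step 7: 24.0 × 1.067⁷ = 37.79

22.49px, 24.00px, 25.61px, 27.32px, 29.15px, 31.11px, 33.19px, 35.42px, 37.79px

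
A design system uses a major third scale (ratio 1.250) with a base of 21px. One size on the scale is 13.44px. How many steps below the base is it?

2

1.250ⁿ = 21 / 13.44 = 1.5625
n = ln(1.5625) / ln(1.250) = 0.4463 / 0.2231 ≈ 2.00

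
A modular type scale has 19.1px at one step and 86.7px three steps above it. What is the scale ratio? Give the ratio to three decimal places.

1.656

r³ = 86.7 / 19.1, so r = (86.7/19.1)^(1/3).
r = 4.5393^(1/3) ≈ 1.6558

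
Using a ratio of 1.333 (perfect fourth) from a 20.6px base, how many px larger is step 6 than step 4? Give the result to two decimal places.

Step 4: 20.6 × 1.333⁴ = 65.0411px
Step 6: 20.6 × 1.333⁶ = 115.5708px
Difference: 115.5708 − 65.0411 = 50.5297px

50.53px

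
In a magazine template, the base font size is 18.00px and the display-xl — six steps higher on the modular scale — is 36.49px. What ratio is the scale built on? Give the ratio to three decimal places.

The ratio satisfies 18.00 × r⁶ = 36.49, so r = (36.49 / 18.00)^(1/6).
r = 2.0272^(1/6) ≈ 1.1250

1.125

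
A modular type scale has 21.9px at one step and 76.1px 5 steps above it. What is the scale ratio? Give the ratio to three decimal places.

1.283

r⁵ = 76.1 / 21.9, so r = (76.1/21.9)^(1/5).
r = 3.4749^(1/5) ≈ 1.2829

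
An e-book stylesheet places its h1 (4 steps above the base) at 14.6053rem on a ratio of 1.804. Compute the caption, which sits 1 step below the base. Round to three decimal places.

14.6053 ÷ 1.804⁵ = 14.6053 ÷ 19.10657 ≈ 0.764

0.764rem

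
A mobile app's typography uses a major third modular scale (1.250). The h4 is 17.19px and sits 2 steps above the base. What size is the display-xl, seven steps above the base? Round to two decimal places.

The gap is 7 − (2) = 5 steps, so the factor is 1.250^5.
17.19 × 1.250⁵ = 17.19 × 3.05176 ≈ 52.460

52.46px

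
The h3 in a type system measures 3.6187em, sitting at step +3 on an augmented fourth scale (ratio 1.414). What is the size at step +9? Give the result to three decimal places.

3.6187 × 1.414⁶ = 3.6187 × 7.99275 ≈ 28.923

28.923em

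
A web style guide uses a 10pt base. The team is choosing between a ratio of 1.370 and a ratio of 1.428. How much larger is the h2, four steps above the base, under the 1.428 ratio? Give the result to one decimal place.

6.4pt

At 1.370: 10.0 × 1.370⁴ = 35.228pt
At 1.428: 10.0 × 1.428⁴ = 41.583pt
Difference: 41.583 − 35.228 = 6.355pt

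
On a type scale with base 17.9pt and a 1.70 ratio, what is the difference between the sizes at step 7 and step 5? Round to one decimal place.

Step 5: 17.9 × 1.70⁵ = 254.154pt
Step 7: 17.9 × 1.70⁷ = 734.506pt
Difference: 734.506 − 254.154 = 480.352pt

480.4pt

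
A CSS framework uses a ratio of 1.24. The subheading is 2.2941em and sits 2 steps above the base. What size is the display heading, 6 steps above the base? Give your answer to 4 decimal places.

5.4237em

Moving from step +2 to step +6 is 4 steps up, so multiply by r⁴.
2.2941 × 1.24⁴ = 2.2941 × 2.36421 ≈ 5.4237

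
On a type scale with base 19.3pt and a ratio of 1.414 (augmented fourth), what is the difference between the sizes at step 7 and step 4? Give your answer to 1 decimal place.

141.0pt

Step 4: 19.3 × 1.414⁴ = 77.153pt
Step 7: 19.3 × 1.414⁷ = 218.124pt
Difference: 218.124 − 77.153 = 140.971pt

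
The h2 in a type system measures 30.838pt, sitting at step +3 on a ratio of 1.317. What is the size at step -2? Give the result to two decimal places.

7.78pt

Moving from step +3 to step -2 is 5 steps down, so divide by r⁵.
30.838 ÷ 1.317⁵ = 30.838 ÷ 3.96213 ≈ 7.783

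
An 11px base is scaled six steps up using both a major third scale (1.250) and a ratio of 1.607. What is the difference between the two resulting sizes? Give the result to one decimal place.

Major third: 11.0 × 1.250⁶ = 41.962px
At 1.607: 11.0 × 1.607⁶ = 189.447px
Difference: 189.447 − 41.962 = 147.485px

147.5px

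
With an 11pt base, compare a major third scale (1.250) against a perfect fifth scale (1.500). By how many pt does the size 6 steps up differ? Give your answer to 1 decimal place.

83.3pt

Major third: 11.0 × 1.250⁶ = 41.962pt
Perfect fifth: 11.0 × 1.500⁶ = 125.297pt
Difference: 125.297 − 41.962 = 83.335pt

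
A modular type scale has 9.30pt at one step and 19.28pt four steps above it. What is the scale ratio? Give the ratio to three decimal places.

1.200

r⁴ = 19.28 / 9.30, so r = (19.28/9.30)^(1/4).
r = 2.0731^(1/4) ≈ 1.1999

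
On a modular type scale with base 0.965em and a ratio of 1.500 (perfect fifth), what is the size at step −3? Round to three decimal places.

0.965 ÷ 1.500³ = 0.965 ÷ 3.37500 ≈ 0.286

0.286em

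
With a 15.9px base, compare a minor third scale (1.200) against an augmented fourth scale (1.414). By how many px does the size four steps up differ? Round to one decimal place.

30.6px

Minor third: 15.9 × 1.200⁴ = 32.970px
Augmented fourth: 15.9 × 1.414⁴ = 63.562px
Difference: 63.562 − 32.970 = 30.592px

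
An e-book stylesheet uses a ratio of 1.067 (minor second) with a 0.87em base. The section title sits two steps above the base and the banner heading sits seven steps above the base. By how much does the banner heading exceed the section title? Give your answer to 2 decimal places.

Step 2: 0.87 × 1.067² = 0.9905em
Step 7: 0.87 × 1.067⁷ = 1.3698em
Difference: 1.3698 − 0.9905 = 0.3793em

0.38em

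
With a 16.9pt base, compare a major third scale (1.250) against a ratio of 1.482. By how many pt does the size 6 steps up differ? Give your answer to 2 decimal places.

Major third: 16.9 × 1.250⁶ = 64.4684pt
At 1.482: 16.9 × 1.482⁶ = 179.0507pt
Difference: 179.0507 − 64.4684 = 114.5823pt

114.58pt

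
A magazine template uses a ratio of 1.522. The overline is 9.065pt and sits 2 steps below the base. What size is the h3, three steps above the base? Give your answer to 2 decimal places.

74.04pt

9.065 × 1.522⁵ = 9.065 × 8.16720 ≈ 74.036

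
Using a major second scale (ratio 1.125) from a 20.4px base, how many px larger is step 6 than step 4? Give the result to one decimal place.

Step 4: 20.4 × 1.125⁴ = 32.677px
Step 6: 20.4 × 1.125⁶ = 41.357px
Difference: 41.357 − 32.677 = 8.680px

8.7px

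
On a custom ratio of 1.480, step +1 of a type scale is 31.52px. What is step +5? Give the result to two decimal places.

151.23px

Moving from step +1 to step +5 is 4 steps up, so multiply by r⁴.
31.52 × 1.480⁴ = 31.52 × 4.79785 ≈ 151.228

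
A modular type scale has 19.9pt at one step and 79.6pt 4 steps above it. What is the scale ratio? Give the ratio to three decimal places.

r⁴ = 79.6 / 19.9, so r = (79.6/19.9)^(1/4).
r = 4.0000^(1/4) ≈ 1.4142

1.414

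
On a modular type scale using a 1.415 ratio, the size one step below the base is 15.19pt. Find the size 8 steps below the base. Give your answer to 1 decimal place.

15.19 ÷ 1.415⁷ = 15.19 ÷ 11.35782 ≈ 1.337

1.3pt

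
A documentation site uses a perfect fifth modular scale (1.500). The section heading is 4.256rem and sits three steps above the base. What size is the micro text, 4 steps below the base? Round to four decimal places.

4.256 ÷ 1.500⁷ = 4.256 ÷ 17.08594 ≈ 0.2491

0.2491rem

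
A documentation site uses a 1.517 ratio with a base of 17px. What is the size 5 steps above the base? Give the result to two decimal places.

17.0 × 1.517⁵ = 17.0 × 8.03393 ≈ 136.58

136.58px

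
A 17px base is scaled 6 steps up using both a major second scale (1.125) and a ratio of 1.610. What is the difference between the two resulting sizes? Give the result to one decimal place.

261.6px

Major second: 17.0 × 1.125⁶ = 34.464px
At 1.610: 17.0 × 1.610⁶ = 296.077px
Difference: 296.077 − 34.464 = 261.613px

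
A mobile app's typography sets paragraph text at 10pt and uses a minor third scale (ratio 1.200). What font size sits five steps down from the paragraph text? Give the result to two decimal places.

Every step multiplies by the scale ratio.
10.0 ÷ 1.200⁵ = 10.0 ÷ 2.48832 ≈ 4.02

4.02pt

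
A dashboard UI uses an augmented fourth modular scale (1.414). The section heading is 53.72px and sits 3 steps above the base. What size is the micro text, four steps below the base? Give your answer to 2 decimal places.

The gap is -4 − (3) = -7 steps, so the factor is 1.414^-7.
53.72 ÷ 1.414⁷ = 53.72 ÷ 11.30175 ≈ 4.753

4.75px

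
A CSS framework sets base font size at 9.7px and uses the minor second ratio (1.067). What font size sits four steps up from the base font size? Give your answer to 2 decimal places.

12.57px

Every step multiplies by the scale ratio.
9.7 × 1.067⁴ = 9.7 × 1.29616 ≈ 12.57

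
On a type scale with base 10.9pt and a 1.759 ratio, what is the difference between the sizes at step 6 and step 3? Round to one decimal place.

Step 3: 10.9 × 1.759³ = 59.323pt
Step 6: 10.9 × 1.759⁶ = 322.865pt
Difference: 322.865 − 59.323 = 263.542pt

263.5pt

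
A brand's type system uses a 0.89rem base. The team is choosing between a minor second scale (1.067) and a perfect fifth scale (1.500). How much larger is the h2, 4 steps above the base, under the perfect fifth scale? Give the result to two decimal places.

3.35rem

Minor second: 0.89 × 1.067⁴ = 1.1536rem
Perfect fifth: 0.89 × 1.500⁴ = 4.5056rem
Difference: 4.5056 − 1.1536 = 3.3520rem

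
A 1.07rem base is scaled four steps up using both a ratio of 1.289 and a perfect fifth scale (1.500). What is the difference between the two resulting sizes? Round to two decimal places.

At 1.289: 1.07 × 1.289⁴ = 2.9539rem
Perfect fifth: 1.07 × 1.500⁴ = 5.4169rem
Difference: 5.4169 − 2.9539 = 2.4630rem

2.46rem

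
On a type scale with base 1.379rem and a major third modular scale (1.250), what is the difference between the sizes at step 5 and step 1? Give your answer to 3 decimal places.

2.485rem

Step 1: 1.379 × 1.250 = 1.72375rem
Step 5: 1.379 × 1.250⁵ = 4.20837rem
Difference: 4.20837 − 1.72375 = 2.48462rem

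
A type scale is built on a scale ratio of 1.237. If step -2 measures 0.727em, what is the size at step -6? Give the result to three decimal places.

0.310em

The gap is -6 − (-2) = -4 steps, so the factor is 1.237^-4.
0.727 ÷ 1.237⁴ = 0.727 ÷ 2.34142 ≈ 0.310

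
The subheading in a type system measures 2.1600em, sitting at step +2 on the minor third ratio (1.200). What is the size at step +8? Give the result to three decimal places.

The gap is 8 − (2) = 6 steps, so the factor is 1.200^6.
2.1600 × 1.200⁶ = 2.1600 × 2.98598 ≈ 6.450

6.450em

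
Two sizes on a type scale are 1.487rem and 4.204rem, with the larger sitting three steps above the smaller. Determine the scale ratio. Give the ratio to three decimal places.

1.414

r³ = 4.204 / 1.487, so r = (4.204/1.487)^(1/3).
r = 2.8272^(1/3) ≈ 1.4140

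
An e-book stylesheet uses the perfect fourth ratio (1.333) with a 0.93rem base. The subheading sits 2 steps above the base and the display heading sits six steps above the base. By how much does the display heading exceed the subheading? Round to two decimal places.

Step 2: 0.93 × 1.333² = 1.6525rem
Step 6: 0.93 × 1.333⁶ = 5.2175rem
Difference: 5.2175 − 1.6525 = 3.5650rem

3.57rem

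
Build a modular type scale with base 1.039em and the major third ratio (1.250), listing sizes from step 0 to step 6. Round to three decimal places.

Step 0: 1.039em
Step 1: 1.039 × 1.250 = 1.299
Step 2: 1.039 × 1.250² = 1.623
Step 3: 1.039 × 1.250³ = 2.029
Step 4: 1.039 × 1.250⁴ = 2.537
Step 5: 1.039 × 1.250⁵ = 3.171
Step 6: 1.039 × 1.250⁶ = 3.963

1.039em, 1.299em, 1.623em, 2.029em, 2.537em, 3.171em, 3.963em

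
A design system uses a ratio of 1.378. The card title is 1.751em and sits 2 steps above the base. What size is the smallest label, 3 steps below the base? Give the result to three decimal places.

1.751 ÷ 1.378⁵ = 1.751 ÷ 4.96874 ≈ 0.352

0.352em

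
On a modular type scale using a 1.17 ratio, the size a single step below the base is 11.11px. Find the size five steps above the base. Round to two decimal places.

11.11 × 1.17⁶ = 11.11 × 2.56516 ≈ 28.499

28.50px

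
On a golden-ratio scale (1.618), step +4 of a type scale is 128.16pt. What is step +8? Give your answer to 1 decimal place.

878.3pt

The gap is 8 − (4) = 4 steps, so the factor is 1.618^4.
128.16 × 1.618⁴ = 128.16 × 6.85353 ≈ 878.348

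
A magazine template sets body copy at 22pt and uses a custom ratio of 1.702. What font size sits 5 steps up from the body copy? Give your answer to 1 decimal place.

314.2pt

22.0 × 1.702⁵ = 22.0 × 14.28229 ≈ 314.21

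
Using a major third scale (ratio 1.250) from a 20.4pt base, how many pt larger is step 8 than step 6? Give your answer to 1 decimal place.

43.8pt

Step 6: 20.4 × 1.250⁶ = 77.820pt
Step 8: 20.4 × 1.250⁸ = 121.593pt
Difference: 121.593 − 77.820 = 43.773pt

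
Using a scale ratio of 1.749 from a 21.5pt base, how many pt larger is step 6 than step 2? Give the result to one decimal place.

Step 2: 21.5 × 1.749² = 65.769pt
Step 6: 21.5 × 1.749⁶ = 615.428pt
Difference: 615.428 − 65.769 = 549.659pt

549.7pt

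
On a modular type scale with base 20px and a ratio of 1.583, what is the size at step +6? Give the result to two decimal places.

20.0 × 1.583⁶ = 20.0 × 15.73568 ≈ 314.71

314.71px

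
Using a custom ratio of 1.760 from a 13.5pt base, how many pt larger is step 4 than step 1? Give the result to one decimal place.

Step 1: 13.5 × 1.760 = 23.760pt
Step 4: 13.5 × 1.760⁴ = 129.534pt
Difference: 129.534 − 23.760 = 105.774pt

105.8pt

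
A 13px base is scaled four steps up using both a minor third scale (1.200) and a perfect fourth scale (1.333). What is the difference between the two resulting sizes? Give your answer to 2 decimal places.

Minor third: 13.0 × 1.200⁴ = 26.9568px
Perfect fourth: 13.0 × 1.333⁴ = 41.0453px
Difference: 41.0453 − 26.9568 = 14.0885px

14.09px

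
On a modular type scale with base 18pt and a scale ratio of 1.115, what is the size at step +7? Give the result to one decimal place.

38.6pt

A modular type scale is a geometric sequence: sizeₙ = base × rⁿ.
18.0 × 1.115⁷ = 18.0 × 2.14252 ≈ 38.57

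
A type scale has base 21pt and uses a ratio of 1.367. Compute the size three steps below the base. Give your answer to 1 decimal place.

A modular type scale is a geometric sequence: sizeₙ = base × rⁿ.
21.0 ÷ 1.367³ = 21.0 ÷ 2.55450 ≈ 8.22

8.2pt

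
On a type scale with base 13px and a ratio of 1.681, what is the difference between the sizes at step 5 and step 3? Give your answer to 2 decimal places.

Step 3: 13.0 × 1.681³ = 61.7514px
Step 5: 13.0 × 1.681⁵ = 174.4946px
Difference: 174.4946 − 61.7514 = 112.7432px

112.74px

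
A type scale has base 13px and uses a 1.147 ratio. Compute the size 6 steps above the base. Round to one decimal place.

Every step multiplies by the scale ratio.
13.0 × 1.147⁶ = 13.0 × 2.27709 ≈ 29.60

29.6px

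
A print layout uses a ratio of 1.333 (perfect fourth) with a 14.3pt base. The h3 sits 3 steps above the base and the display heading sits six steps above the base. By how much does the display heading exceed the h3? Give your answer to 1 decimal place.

Step 3: 14.3 × 1.333³ = 33.871pt
Step 6: 14.3 × 1.333⁶ = 80.226pt
Difference: 80.226 − 33.871 = 46.355pt

46.4pt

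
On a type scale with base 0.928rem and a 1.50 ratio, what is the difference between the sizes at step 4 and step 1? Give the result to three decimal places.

3.306rem

Step 1: 0.928 × 1.50 = 1.39200rem
Step 4: 0.928 × 1.50⁴ = 4.69800rem
Difference: 4.69800 − 1.39200 = 3.30600rem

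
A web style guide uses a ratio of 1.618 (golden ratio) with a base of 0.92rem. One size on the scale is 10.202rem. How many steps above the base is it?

5

1.618ⁿ = 10.202 / 0.92 = 11.0891
n = ln(11.0891) / ln(1.618) = 2.4060 / 0.4812 ≈ 5.00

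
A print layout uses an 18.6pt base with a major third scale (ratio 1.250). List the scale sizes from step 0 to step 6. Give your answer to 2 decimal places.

Step 0: 18.6pt
Step 1: 18.6 × 1.250 = 23.25
Step 2: 18.6 × 1.250² = 29.06
Step 3: 18.6 × 1.250³ = 36.33
Step 4: 18.6 × 1.250⁴ = 45.41
Step 5: 18.6 × 1.250⁵ = 56.76
Step 6: 18.6 × 1.250⁶ = 70.95

18.60pt, 23.25pt, 29.06pt, 36.33pt, 45.41pt, 56.76pt, 70.95pt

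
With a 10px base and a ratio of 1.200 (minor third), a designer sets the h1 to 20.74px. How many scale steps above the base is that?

1.200ⁿ = 20.74 / 10 = 2.0740
n = ln(2.0740) / ln(1.200) = 0.7295 / 0.1823 ≈ 4.00

4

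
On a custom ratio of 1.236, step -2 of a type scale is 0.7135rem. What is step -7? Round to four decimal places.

0.2473rem

0.7135 ÷ 1.236⁵ = 0.7135 ÷ 2.88464 ≈ 0.2473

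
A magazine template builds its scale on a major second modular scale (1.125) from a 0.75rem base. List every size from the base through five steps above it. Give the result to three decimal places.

0.750rem, 0.844rem, 0.949rem, 1.068rem, 1.201rem, 1.352rem

Step 0: 0.75rem
Step 1: 0.75 × 1.125 = 0.844
Step 2: 0.75 × 1.125² = 0.949
Step 3: 0.75 × 1.125³ = 1.068
Step 4: 0.75 × 1.125⁴ = 1.201
Step 5: 0.75 × 1.125⁵ = 1.352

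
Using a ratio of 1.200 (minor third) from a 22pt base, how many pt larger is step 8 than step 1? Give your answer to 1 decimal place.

68.2pt

Step 1: 22.0 × 1.200 = 26.400pt
Step 8: 22.0 × 1.200⁸ = 94.596pt
Difference: 94.596 − 26.400 = 68.196pt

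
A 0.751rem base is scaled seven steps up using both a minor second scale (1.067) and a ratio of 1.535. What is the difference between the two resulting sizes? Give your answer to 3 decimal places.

Minor second: 0.751 × 1.067⁷ = 1.18247rem
At 1.535: 0.751 × 1.535⁷ = 15.07990rem
Difference: 15.07990 − 1.18247 = 13.89743rem

13.897rem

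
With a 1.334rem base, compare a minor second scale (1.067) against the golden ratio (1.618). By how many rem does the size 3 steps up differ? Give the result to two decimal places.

Minor second: 1.334 × 1.067³ = 1.6205rem
Golden ratio: 1.334 × 1.618³ = 5.6506rem
Difference: 5.6506 − 1.6205 = 4.0301rem

4.03rem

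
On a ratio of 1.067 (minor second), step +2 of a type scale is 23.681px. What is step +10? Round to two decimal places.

Moving from step +2 to step +10 is 8 steps up, so multiply by r⁸.
23.681 × 1.067⁸ = 23.681 × 1.68002 ≈ 39.785

39.78px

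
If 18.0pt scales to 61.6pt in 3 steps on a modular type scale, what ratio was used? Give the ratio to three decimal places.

The ratio satisfies 18.0 × r³ = 61.6, so r = (61.6 / 18.0)^(1/3).
r = 3.4222^(1/3) ≈ 1.5070

1.507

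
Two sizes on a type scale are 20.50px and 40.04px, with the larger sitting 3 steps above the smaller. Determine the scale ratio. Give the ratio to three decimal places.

r³ = 40.04 / 20.50, so r = (40.04/20.50)^(1/3).
r = 1.9532^(1/3) ≈ 1.2500

1.250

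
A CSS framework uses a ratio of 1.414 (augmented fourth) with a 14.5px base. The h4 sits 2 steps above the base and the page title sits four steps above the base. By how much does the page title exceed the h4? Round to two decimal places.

Step 2: 14.5 × 1.414² = 28.9912px
Step 4: 14.5 × 1.414⁴ = 57.9650px
Difference: 57.9650 − 28.9912 = 28.9738px

28.97px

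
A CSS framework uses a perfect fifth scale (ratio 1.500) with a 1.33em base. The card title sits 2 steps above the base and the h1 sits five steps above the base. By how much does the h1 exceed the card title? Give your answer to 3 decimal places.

7.107em

Step 2: 1.33 × 1.500² = 2.99250em
Step 5: 1.33 × 1.500⁵ = 10.09969em
Difference: 10.09969 − 2.99250 = 7.10719em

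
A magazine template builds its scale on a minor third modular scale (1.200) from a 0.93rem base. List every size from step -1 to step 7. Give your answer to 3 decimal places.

0.775rem, 0.930rem, 1.116rem, 1.339rem, 1.607rem, 1.928rem, 2.314rem, 2.777rem, 3.332rem

Step -1: 0.93 ÷ 1.200 = 0.775
Step 0: 0.93rem
Step 1: 0.93 × 1.200 = 1.116
Step 2: 0.93 × 1.200² = 1.339
Step 3: 0.93 × 1.200³ = 1.607
Step 4: 0.93 × 1.200⁴ = 1.928
Step 5: 0.93 × 1.200⁵ = 2.314
Step 6: 0.93 × 1.200⁶ = 2.777
Step 7: 0.93 × 1.200⁷ = 3.332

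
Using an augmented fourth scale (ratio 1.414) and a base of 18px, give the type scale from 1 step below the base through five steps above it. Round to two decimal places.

Step -1: 18.0 ÷ 1.414 = 12.73
Step 0: 18px
Step 1: 18.0 × 1.414 = 25.45
Step 2: 18.0 × 1.414² = 35.99
Step 3: 18.0 × 1.414³ = 50.89
Step 4: 18.0 × 1.414⁴ = 71.96
Step 5: 18.0 × 1.414⁵ = 101.75

12.73px, 18.00px, 25.45px, 35.99px, 50.89px, 71.96px, 101.75px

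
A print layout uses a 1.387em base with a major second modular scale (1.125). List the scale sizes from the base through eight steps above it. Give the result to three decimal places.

1.387em, 1.560em, 1.755em, 1.975em, 2.222em, 2.499em, 2.812em, 3.163em, 3.559em

Step 0: 1.387em
Step 1: 1.387 × 1.125 = 1.560
Step 2: 1.387 × 1.125² = 1.755
Step 3: 1.387 × 1.125³ = 1.975
Step 4: 1.387 × 1.125⁴ = 2.222
Step 5: 1.387 × 1.125⁵ = 2.499
Step 6: 1.387 × 1.125⁶ = 2.812
Step 7: 1.387 × 1.125⁷ = 3.163
Step 8: 1.387 × 1.125⁸ = 3.559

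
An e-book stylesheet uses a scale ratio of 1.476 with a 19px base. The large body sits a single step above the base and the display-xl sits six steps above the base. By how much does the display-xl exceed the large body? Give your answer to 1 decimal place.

168.4px

Step 1: 19.0 × 1.476 = 28.044px
Step 6: 19.0 × 1.476⁶ = 196.459px
Difference: 196.459 − 28.044 = 168.415px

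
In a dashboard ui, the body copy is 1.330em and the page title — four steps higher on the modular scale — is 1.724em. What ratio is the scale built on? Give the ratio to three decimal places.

1.067

r⁴ = 1.724 / 1.330, so r = (1.724/1.330)^(1/4).
r = 1.2962^(1/4) ≈ 1.0670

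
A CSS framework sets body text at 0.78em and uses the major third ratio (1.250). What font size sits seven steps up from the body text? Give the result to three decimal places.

3.719em

Every step multiplies by the scale ratio.
0.78 × 1.250⁷ = 0.78 × 4.76837 ≈ 3.719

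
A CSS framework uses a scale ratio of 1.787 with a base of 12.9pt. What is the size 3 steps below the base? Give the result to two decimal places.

2.26pt

12.9 ÷ 1.787³ = 12.9 ÷ 5.70655 ≈ 2.26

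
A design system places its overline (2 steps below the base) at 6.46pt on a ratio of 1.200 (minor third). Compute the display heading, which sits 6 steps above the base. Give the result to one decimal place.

6.46 × 1.200⁸ = 6.46 × 4.29982 ≈ 27.777

27.8pt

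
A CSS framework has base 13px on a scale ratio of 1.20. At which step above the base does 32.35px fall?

1.20ⁿ = 32.35 / 13 = 2.4885
n = ln(2.4885) / ln(1.20) = 0.9117 / 0.1823 ≈ 5.00

5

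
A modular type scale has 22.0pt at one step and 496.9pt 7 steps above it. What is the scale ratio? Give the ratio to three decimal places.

r⁷ = 496.9 / 22.0, so r = (496.9/22.0)^(1/7).
r = 22.5864^(1/7) ≈ 1.5610

1.561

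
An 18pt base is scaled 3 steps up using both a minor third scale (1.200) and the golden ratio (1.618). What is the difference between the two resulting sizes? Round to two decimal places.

Minor third: 18.0 × 1.200³ = 31.1040pt
Golden ratio: 18.0 × 1.618³ = 76.2444pt
Difference: 76.2444 − 31.1040 = 45.1404pt

45.14pt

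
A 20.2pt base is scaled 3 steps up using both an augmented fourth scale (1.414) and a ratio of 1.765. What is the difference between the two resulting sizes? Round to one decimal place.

54.0pt

Augmented fourth: 20.2 × 1.414³ = 57.108pt
At 1.765: 20.2 × 1.765³ = 111.067pt
Difference: 111.067 − 57.108 = 53.959pt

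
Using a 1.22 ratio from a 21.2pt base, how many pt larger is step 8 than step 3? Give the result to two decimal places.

65.55pt

Step 3: 21.2 × 1.22³ = 38.4960pt
Step 8: 21.2 × 1.22⁸ = 104.0434pt
Difference: 104.0434 − 38.4960 = 65.5474pt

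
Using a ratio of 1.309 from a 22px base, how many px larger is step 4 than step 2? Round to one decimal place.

26.9px

Step 2: 22.0 × 1.309² = 37.697px
Step 4: 22.0 × 1.309⁴ = 64.592px
Difference: 64.592 − 37.697 = 26.895px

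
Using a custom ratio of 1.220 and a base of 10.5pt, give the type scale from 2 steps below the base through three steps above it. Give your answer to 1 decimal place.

7.1pt, 8.6pt, 10.5pt, 12.8pt, 15.6pt, 19.1pt

Step -2: 10.5 ÷ 1.220² = 7.1
Step -1: 10.5 ÷ 1.220 = 8.6
Step 0: 10.5pt
Step 1: 10.5 × 1.220 = 12.8
Step 2: 10.5 × 1.220² = 15.6
Step 3: 10.5 × 1.220³ = 19.1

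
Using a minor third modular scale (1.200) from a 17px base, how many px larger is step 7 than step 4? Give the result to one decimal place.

Step 4: 17.0 × 1.200⁴ = 35.251px
Step 7: 17.0 × 1.200⁷ = 60.914px
Difference: 60.914 − 35.251 = 25.663px

25.7px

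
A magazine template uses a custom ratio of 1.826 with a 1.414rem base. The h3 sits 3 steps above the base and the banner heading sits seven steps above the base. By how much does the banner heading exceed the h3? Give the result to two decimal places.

Step 3: 1.414 × 1.826³ = 8.6090rem
Step 7: 1.414 × 1.826⁷ = 95.7095rem
Difference: 95.7095 − 8.6090 = 87.1005rem

87.10rem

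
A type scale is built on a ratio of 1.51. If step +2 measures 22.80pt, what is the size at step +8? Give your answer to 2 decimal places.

The gap is 8 − (2) = 6 steps, so the factor is 1.51^6.
22.80 × 1.51⁶ = 22.80 × 11.85391 ≈ 270.269

270.27pt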